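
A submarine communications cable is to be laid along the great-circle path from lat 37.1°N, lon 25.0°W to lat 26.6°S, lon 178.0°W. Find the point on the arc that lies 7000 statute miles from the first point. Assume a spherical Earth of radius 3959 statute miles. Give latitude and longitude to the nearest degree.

≈ lat 6°N, lon 134°W

From cos δ = sin φ₁ sin φ₂ + cos φ₁ cos φ₂ cos Δλ, the central angle is δ ≈ 2.703 rad (154.9°). The total great-circle distance is δ·R ≈ 2.703 × 3959 ≈ 10703 mi, so the target fraction is f = 7000/10703 ≈ 0.654.
Interpolate at f ≈ 0.654 with slerp weights a = sin((1−f)δ)/sin δ ≈ 1.897, b = sin(fδ)/sin δ ≈ 2.311.
p = a·p₁ + b·p₂ ≈ (-0.694, -0.711, 0.109); φ = arcsin(p_z) ≈ 6.27°, λ = atan2(p_y, p_x) ≈ -134.30°.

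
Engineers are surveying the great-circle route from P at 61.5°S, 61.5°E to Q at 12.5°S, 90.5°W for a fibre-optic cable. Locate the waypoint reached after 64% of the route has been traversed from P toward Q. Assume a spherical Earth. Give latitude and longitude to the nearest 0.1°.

Write both endpoints as unit vectors p₁, p₂ with components (cos φ cos λ, cos φ sin λ, sin φ).
The central angle between the endpoints is δ = arccos(p₁·p₂) ≈ 1.794 rad (102.8°).
Interpolate at f = 0.64 with slerp weights a = sin((1−f)δ)/sin δ ≈ 0.617, b = sin(fδ)/sin δ ≈ 0.935.
p = a·p₁ + b·p₂ ≈ (0.133, -0.654, -0.745); φ = arcsin(p_z) ≈ -48.13°, λ = atan2(p_y, p_x) ≈ -78.55°.

≈ 48.1°S, 78.5°W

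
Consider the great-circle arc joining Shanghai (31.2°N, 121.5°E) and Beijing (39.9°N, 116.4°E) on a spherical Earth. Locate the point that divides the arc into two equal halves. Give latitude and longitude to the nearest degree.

Convert each endpoint to a unit vector on the sphere (x = cos φ cos λ, y = cos φ sin λ, z = sin φ).
The central angle between the endpoints is δ = arccos(p₁·p₂) ≈ 0.168 rad (9.6°).
Interpolate at f = 1/2 with slerp weights a = sin((1−f)δ)/sin δ ≈ 0.502, b = sin(fδ)/sin δ ≈ 0.502.
p = a·p₁ + b·p₂ ≈ (-0.395, 0.711, 0.582); φ = arcsin(p_z) ≈ 35.58°, λ = atan2(p_y, p_x) ≈ 119.09°.

≈ 36°N, 119°E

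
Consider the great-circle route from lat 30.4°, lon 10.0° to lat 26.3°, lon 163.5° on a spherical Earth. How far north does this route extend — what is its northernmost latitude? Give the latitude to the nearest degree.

≈ 67°

The great circle lies in the plane with unit normal n̂ = (p₁ × p₂)/|p₁ × p₂|.
Here n̂_z ≈ +0.390; the vertex latitude is φ_max = arccos|n̂_z| ≈ 67.0°.
Check via Clairaut: cos φ_max = |cos φ₁| · sin C = cos(30.4°)·sin(26.9°) ≈ 0.390, again giving ≈ 67.0°.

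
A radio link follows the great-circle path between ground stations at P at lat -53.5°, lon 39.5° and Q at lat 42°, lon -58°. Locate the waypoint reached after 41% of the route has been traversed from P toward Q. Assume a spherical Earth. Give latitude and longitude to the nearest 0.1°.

Convert each endpoint to a unit vector on the sphere (x = cos φ cos λ, y = cos φ sin λ, z = sin φ).
The central angle between the endpoints is δ = arccos(p₁·p₂) ≈ 2.209 rad (126.6°).
Interpolate at f = 0.41 with slerp weights a = sin((1−f)δ)/sin δ ≈ 1.201, b = sin(fδ)/sin δ ≈ 0.979.
p = a·p₁ + b·p₂ ≈ (0.937, -0.163, -0.310); φ = arcsin(p_z) ≈ -18.04°, λ = atan2(p_y, p_x) ≈ -9.87°.

≈ lat -18.0°, lon -9.9°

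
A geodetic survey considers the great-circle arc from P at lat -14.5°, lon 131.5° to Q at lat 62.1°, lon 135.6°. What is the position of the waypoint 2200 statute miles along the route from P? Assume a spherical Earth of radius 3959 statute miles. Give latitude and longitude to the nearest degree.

Convert each endpoint to a unit vector on the sphere (x = cos φ cos λ, y = cos φ sin λ, z = sin φ).
The central angle between the endpoints is δ = arccos(p₁·p₂) ≈ 1.338 rad (76.7°). The total great-circle distance is δ·R ≈ 1.338 × 3959 ≈ 5298 mi, so the target fraction is f = 2200/5298 ≈ 0.415.
Interpolate at f ≈ 0.415 with slerp weights a = sin((1−f)δ)/sin δ ≈ 0.725, b = sin(fδ)/sin δ ≈ 0.542.
p = a·p₁ + b·p₂ ≈ (-0.646, 0.703, 0.298); φ = arcsin(p_z) ≈ 17.32°, λ = atan2(p_y, p_x) ≈ 132.59°.

≈ lat 17°, lon 133°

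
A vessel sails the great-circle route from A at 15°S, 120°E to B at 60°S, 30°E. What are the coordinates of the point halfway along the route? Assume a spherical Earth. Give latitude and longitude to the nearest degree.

≈ 46°S, 93°E

Convert each endpoint to a unit vector on the sphere (x = cos φ cos λ, y = cos φ sin λ, z = sin φ).
The central angle between the endpoints is δ = arccos(p₁·p₂) ≈ 1.345 rad (77.0°).
Interpolate at f = 1/2 with slerp weights a = sin((1−f)δ)/sin δ ≈ 0.639, b = sin(fδ)/sin δ ≈ 0.639.
p = a·p₁ + b·p₂ ≈ (-0.032, 0.694, -0.719); φ = arcsin(p_z) ≈ -45.96°, λ = atan2(p_y, p_x) ≈ 92.63°.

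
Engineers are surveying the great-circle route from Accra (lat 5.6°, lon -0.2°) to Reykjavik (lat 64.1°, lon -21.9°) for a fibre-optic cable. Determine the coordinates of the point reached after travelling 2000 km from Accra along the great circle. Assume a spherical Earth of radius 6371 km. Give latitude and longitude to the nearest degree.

Write both endpoints as unit vectors p₁, p₂ with components (cos φ cos λ, cos φ sin λ, sin φ).
The central angle between the endpoints is δ = arccos(p₁·p₂) ≈ 1.057 rad (60.5°). The total great-circle distance is δ·R ≈ 1.057 × 6371 ≈ 6733 km, so the target fraction is f = 2000/6733 ≈ 0.297.
Interpolate at f ≈ 0.297 with slerp weights a = sin((1−f)δ)/sin δ ≈ 0.777, b = sin(fδ)/sin δ ≈ 0.355.
p = a·p₁ + b·p₂ ≈ (0.917, -0.060, 0.395); φ = arcsin(p_z) ≈ 23.25°, λ = atan2(p_y, p_x) ≈ -3.77°.

≈ lat 23°, lon -4°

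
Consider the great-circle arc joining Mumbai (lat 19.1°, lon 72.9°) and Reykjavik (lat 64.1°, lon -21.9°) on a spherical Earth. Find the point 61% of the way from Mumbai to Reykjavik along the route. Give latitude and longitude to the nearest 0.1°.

Convert each endpoint to a unit vector on the sphere (x = cos φ cos λ, y = cos φ sin λ, z = sin φ).
The central angle between the endpoints is δ = arccos(p₁·p₂) ≈ 1.308 rad (74.9°).
Interpolate at f = 0.61 with slerp weights a = sin((1−f)δ)/sin δ ≈ 0.506, b = sin(fδ)/sin δ ≈ 0.741.
p = a·p₁ + b·p₂ ≈ (0.441, 0.336, 0.832); φ = arcsin(p_z) ≈ 56.34°, λ = atan2(p_y, p_x) ≈ 37.30°.

≈ lat 56.3°, lon 37.3°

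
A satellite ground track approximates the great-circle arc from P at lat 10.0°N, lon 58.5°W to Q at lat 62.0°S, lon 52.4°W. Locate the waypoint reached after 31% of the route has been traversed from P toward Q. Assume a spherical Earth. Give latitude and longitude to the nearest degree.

≈ lat 12°S, lon 57°W

Convert each endpoint to a unit vector on the sphere (x = cos φ cos λ, y = cos φ sin λ, z = sin φ).
The central angle between the endpoints is δ = arccos(p₁·p₂) ≈ 1.259 rad (72.2°).
Interpolate at f = 0.31 with slerp weights a = sin((1−f)δ)/sin δ ≈ 0.802, b = sin(fδ)/sin δ ≈ 0.400.
p = a·p₁ + b·p₂ ≈ (0.527, -0.822, -0.214); φ = arcsin(p_z) ≈ -12.34°, λ = atan2(p_y, p_x) ≈ -57.33°.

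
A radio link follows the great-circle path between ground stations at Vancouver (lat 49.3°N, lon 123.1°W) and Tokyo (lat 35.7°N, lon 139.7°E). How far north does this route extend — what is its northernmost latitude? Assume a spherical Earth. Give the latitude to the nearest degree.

The great circle lies in the plane with unit normal n̂ = (p₁ × p₂)/|p₁ × p₂|.
Here n̂_z ≈ -0.567; the vertex latitude is φ_max = arccos|n̂_z| ≈ 55.5°.

≈ 55°N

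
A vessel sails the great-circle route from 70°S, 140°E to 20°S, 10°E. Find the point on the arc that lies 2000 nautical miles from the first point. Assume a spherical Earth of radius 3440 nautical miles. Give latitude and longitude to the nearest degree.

≈ 66°S, 40°E

From cos δ = sin φ₁ sin φ₂ + cos φ₁ cos φ₂ cos Δλ, the central angle is δ ≈ 1.456 rad (83.4°). The total great-circle distance is δ·R ≈ 1.456 × 3440 ≈ 5008 nmi, so the target fraction is f = 2000/5008 ≈ 0.399.
Interpolate at f ≈ 0.399 with slerp weights a = sin((1−f)δ)/sin δ ≈ 0.772, b = sin(fδ)/sin δ ≈ 0.553.
p = a·p₁ + b·p₂ ≈ (0.309, 0.260, -0.915); φ = arcsin(p_z) ≈ -66.17°, λ = atan2(p_y, p_x) ≈ 40.05°.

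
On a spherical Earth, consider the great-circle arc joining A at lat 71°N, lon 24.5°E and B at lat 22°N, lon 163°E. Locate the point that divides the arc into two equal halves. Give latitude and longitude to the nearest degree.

≈ lat 62°N, lon 145°E

Write both endpoints as unit vectors p₁, p₂ with components (cos φ cos λ, cos φ sin λ, sin φ).
The central angle between the endpoints is δ = arccos(p₁·p₂) ≈ 1.442 rad (82.6°).
Interpolate at f = 1/2 with slerp weights a = sin((1−f)δ)/sin δ ≈ 0.666, b = sin(fδ)/sin δ ≈ 0.666.
p = a·p₁ + b·p₂ ≈ (-0.393, 0.270, 0.879); φ = arcsin(p_z) ≈ 61.51°, λ = atan2(p_y, p_x) ≈ 145.48°.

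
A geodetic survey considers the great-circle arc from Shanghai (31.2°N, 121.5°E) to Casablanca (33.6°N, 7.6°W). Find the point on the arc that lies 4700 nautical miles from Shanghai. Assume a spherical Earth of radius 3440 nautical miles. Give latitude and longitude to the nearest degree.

≈ 48°N, 13°E

Convert each endpoint to a unit vector on the sphere (x = cos φ cos λ, y = cos φ sin λ, z = sin φ).
The central angle between the endpoints is δ = arccos(p₁·p₂) ≈ 1.734 rad (99.4°). The total great-circle distance is δ·R ≈ 1.734 × 3440 ≈ 5966 nmi, so the target fraction is f = 4700/5966 ≈ 0.788.
Interpolate at f ≈ 0.788 with slerp weights a = sin((1−f)δ)/sin δ ≈ 0.365, b = sin(fδ)/sin δ ≈ 0.992.
p = a·p₁ + b·p₂ ≈ (0.656, 0.157, 0.738); φ = arcsin(p_z) ≈ 47.56°, λ = atan2(p_y, p_x) ≈ 13.41°.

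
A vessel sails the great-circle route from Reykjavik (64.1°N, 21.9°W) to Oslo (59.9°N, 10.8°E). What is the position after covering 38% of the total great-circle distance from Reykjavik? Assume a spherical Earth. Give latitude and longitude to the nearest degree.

≈ (63°N, 8°W)

Convert each endpoint to a unit vector on the sphere (x = cos φ cos λ, y = cos φ sin λ, z = sin φ).
The central angle between the endpoints is δ = arccos(p₁·p₂) ≈ 0.274 rad (15.7°).
Interpolate at f = 0.38 with slerp weights a = sin((1−f)δ)/sin δ ≈ 0.625, b = sin(fδ)/sin δ ≈ 0.384.
p = a·p₁ + b·p₂ ≈ (0.442, -0.066, 0.894); φ = arcsin(p_z) ≈ 63.43°, λ = atan2(p_y, p_x) ≈ -8.45°.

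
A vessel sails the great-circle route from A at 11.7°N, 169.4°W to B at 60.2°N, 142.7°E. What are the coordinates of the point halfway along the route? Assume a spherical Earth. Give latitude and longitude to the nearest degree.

≈ 38°N, 175°E

The haversine formula gives a central angle δ ≈ 1.045 rad (59.9°) between the endpoints.
Interpolate at f = 1/2 with slerp weights a = sin((1−f)δ)/sin δ ≈ 0.577, b = sin(fδ)/sin δ ≈ 0.577.
p = a·p₁ + b·p₂ ≈ (-0.783, 0.070, 0.618); φ = arcsin(p_z) ≈ 38.14°, λ = atan2(p_y, p_x) ≈ 174.91°.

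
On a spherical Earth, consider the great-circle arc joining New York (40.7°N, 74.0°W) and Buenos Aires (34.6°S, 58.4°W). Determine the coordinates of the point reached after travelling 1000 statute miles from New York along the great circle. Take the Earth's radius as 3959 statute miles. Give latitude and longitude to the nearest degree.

Write both endpoints as unit vectors p₁, p₂ with components (cos φ cos λ, cos φ sin λ, sin φ).
The central angle between the endpoints is δ = arccos(p₁·p₂) ≈ 1.338 rad (76.7°). The total great-circle distance is δ·R ≈ 1.338 × 3959 ≈ 5297 mi, so the target fraction is f = 1000/5297 ≈ 0.189.
Interpolate at f ≈ 0.189 with slerp weights a = sin((1−f)δ)/sin δ ≈ 0.909, b = sin(fδ)/sin δ ≈ 0.257.
p = a·p₁ + b·p₂ ≈ (0.301, -0.843, 0.447); φ = arcsin(p_z) ≈ 26.55°, λ = atan2(p_y, p_x) ≈ -70.36°.

≈ (27°N, 70°W)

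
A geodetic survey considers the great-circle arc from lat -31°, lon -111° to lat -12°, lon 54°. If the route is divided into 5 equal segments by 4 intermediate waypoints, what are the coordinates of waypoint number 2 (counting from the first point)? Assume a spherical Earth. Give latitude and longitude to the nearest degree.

≈ lat -72°, lon -43°

Convert each endpoint to a unit vector on the sphere (x = cos φ cos λ, y = cos φ sin λ, z = sin φ).
The central angle between the endpoints is δ = arccos(p₁·p₂) ≈ 2.350 rad (134.7°).
Interpolate at f = 2/5 with slerp weights a = sin((1−f)δ)/sin δ ≈ 1.388, b = sin(fδ)/sin δ ≈ 1.135.
p = a·p₁ + b·p₂ ≈ (0.226, -0.212, -0.951); φ = arcsin(p_z) ≈ -71.93°, λ = atan2(p_y, p_x) ≈ -43.12°.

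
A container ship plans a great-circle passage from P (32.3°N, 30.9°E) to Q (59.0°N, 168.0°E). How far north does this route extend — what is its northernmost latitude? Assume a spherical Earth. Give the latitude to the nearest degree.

≈ 73°N

The great circle lies in the plane with unit normal n̂ = (p₁ × p₂)/|p₁ × p₂|.
Here n̂_z ≈ +0.299; the vertex latitude is φ_max = arccos|n̂_z| ≈ 72.6°.
Check via Clairaut: cos φ_max = |cos φ₁| · sin C = cos(32.3°)·sin(20.7°) ≈ 0.299, again giving ≈ 72.6°.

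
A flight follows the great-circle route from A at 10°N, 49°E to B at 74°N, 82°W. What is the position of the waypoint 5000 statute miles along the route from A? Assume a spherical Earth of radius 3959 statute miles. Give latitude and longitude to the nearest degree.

Write both endpoints as unit vectors p₁, p₂ with components (cos φ cos λ, cos φ sin λ, sin φ).
The central angle between the endpoints is δ = arccos(p₁·p₂) ≈ 1.582 rad (90.6°). The total great-circle distance is δ·R ≈ 1.582 × 3959 ≈ 6263 mi, so the target fraction is f = 5000/6263 ≈ 0.798.
Interpolate at f ≈ 0.798 with slerp weights a = sin((1−f)δ)/sin δ ≈ 0.314, b = sin(fδ)/sin δ ≈ 0.953.
p = a·p₁ + b·p₂ ≈ (0.239, -0.027, 0.971); φ = arcsin(p_z) ≈ 76.07°, λ = atan2(p_y, p_x) ≈ -6.44°.

≈ 76°N, 6°W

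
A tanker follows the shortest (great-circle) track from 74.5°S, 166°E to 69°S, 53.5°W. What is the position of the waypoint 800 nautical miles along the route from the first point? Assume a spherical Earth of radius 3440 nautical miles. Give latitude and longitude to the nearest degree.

≈ 84°S, 135°W

Convert each endpoint to a unit vector on the sphere (x = cos φ cos λ, y = cos φ sin λ, z = sin φ).
The central angle between the endpoints is δ = arccos(p₁·p₂) ≈ 0.599 rad (34.3°). The total great-circle distance is δ·R ≈ 0.599 × 3440 ≈ 2062 nmi, so the target fraction is f = 800/2062 ≈ 0.388.
Interpolate at f ≈ 0.388 with slerp weights a = sin((1−f)δ)/sin δ ≈ 0.636, b = sin(fδ)/sin δ ≈ 0.409.
p = a·p₁ + b·p₂ ≈ (-0.078, -0.077, -0.994); φ = arcsin(p_z) ≈ -83.73°, λ = atan2(p_y, p_x) ≈ -135.42°.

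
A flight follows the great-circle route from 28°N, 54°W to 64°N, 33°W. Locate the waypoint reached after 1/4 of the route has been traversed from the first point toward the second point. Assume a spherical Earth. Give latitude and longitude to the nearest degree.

Convert each endpoint to a unit vector on the sphere (x = cos φ cos λ, y = cos φ sin λ, z = sin φ).
The central angle between the endpoints is δ = arccos(p₁·p₂) ≈ 0.671 rad (38.4°).
Interpolate at f = 1/4 with slerp weights a = sin((1−f)δ)/sin δ ≈ 0.776, b = sin(fδ)/sin δ ≈ 0.269.
p = a·p₁ + b·p₂ ≈ (0.501, -0.618, 0.605); φ = arcsin(p_z) ≈ 37.26°, λ = atan2(p_y, p_x) ≈ -50.96°.

≈ 37°N, 51°W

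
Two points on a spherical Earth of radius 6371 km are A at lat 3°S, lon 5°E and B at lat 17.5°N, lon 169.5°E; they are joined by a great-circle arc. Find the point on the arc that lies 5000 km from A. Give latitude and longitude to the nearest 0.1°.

≈ lat 27.3°N, lon 39.4°E

Write both endpoints as unit vectors p₁, p₂ with components (cos φ cos λ, cos φ sin λ, sin φ).
The central angle between the endpoints is δ = arccos(p₁·p₂) ≈ 2.775 rad (159.0°). The total great-circle distance is δ·R ≈ 2.775 × 6371 ≈ 17679 km, so the target fraction is f = 5000/17679 ≈ 0.283.
Interpolate at f ≈ 0.283 with slerp weights a = sin((1−f)δ)/sin δ ≈ 2.547, b = sin(fδ)/sin δ ≈ 1.971.
p = a·p₁ + b·p₂ ≈ (0.686, 0.564, 0.459); φ = arcsin(p_z) ≈ 27.35°, λ = atan2(p_y, p_x) ≈ 39.44°.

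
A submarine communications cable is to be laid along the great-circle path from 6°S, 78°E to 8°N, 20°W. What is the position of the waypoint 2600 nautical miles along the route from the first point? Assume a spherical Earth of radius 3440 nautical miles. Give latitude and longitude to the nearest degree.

≈ 1°N, 35°E

The haversine formula gives a central angle δ ≈ 1.723 rad (98.7°) between the endpoints. The total great-circle distance is δ·R ≈ 1.723 × 3440 ≈ 5927 nmi, so the target fraction is f = 2600/5927 ≈ 0.439.
Interpolate at f ≈ 0.439 with slerp weights a = sin((1−f)δ)/sin δ ≈ 0.833, b = sin(fδ)/sin δ ≈ 0.694.
p = a·p₁ + b·p₂ ≈ (0.818, 0.575, 0.010); φ = arcsin(p_z) ≈ 0.54°, λ = atan2(p_y, p_x) ≈ 35.12°.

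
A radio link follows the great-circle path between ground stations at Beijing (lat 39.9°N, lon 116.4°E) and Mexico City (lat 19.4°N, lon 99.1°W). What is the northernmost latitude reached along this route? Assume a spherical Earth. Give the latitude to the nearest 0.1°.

The great circle lies in the plane with unit normal n̂ = (p₁ × p₂)/|p₁ × p₂|.
Here n̂_z ≈ +0.453; the vertex latitude is φ_max = arccos|n̂_z| ≈ 63.0°.
Check via Clairaut: cos φ_max = |cos φ₁| · sin C = cos(39.9°)·sin(36.2°) ≈ 0.453, again giving ≈ 63.0°.

≈ 63.0°N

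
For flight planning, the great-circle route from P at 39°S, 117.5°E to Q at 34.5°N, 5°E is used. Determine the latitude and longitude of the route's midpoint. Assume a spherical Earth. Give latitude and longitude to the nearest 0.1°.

≈ 4.0°S, 58.7°E

Convert each endpoint to a unit vector on the sphere (x = cos φ cos λ, y = cos φ sin λ, z = sin φ).
The central angle between the endpoints is δ = arccos(p₁·p₂) ≈ 2.216 rad (127.0°).
Interpolate at f = 1/2 with slerp weights a = sin((1−f)δ)/sin δ ≈ 1.120, b = sin(fδ)/sin δ ≈ 1.120.
p = a·p₁ + b·p₂ ≈ (0.518, 0.853, -0.070); φ = arcsin(p_z) ≈ -4.04°, λ = atan2(p_y, p_x) ≈ 58.74°.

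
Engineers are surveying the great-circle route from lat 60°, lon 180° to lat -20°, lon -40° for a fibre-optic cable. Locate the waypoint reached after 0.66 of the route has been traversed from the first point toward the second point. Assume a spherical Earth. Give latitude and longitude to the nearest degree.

≈ lat 21°, lon -59°

Write both endpoints as unit vectors p₁, p₂ with components (cos φ cos λ, cos φ sin λ, sin φ).
The central angle between the endpoints is δ = arccos(p₁·p₂) ≈ 2.286 rad (131.0°).
Interpolate at f = 0.66 with slerp weights a = sin((1−f)δ)/sin δ ≈ 0.929, b = sin(fδ)/sin δ ≈ 1.323.
p = a·p₁ + b·p₂ ≈ (0.487, -0.799, 0.353); φ = arcsin(p_z) ≈ 20.65°, λ = atan2(p_y, p_x) ≈ -58.62°.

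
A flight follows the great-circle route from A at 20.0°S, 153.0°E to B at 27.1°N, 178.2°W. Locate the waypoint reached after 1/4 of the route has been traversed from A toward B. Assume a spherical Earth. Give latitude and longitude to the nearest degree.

The haversine formula gives a central angle δ ≈ 0.955 rad (54.7°) between the endpoints.
Interpolate at f = 1/4 with slerp weights a = sin((1−f)δ)/sin δ ≈ 0.804, b = sin(fδ)/sin δ ≈ 0.290.
p = a·p₁ + b·p₂ ≈ (-0.931, 0.335, -0.143); φ = arcsin(p_z) ≈ -8.23°, λ = atan2(p_y, p_x) ≈ 160.21°.

≈ 8°S, 160°E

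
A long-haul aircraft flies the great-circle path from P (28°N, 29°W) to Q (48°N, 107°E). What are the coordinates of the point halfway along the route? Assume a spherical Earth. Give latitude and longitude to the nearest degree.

≈ (63°N, 20°E)

Convert each endpoint to a unit vector on the sphere (x = cos φ cos λ, y = cos φ sin λ, z = sin φ).
The central angle between the endpoints is δ = arccos(p₁·p₂) ≈ 1.647 rad (94.4°).
Interpolate at f = 1/2 with slerp weights a = sin((1−f)δ)/sin δ ≈ 0.736, b = sin(fδ)/sin δ ≈ 0.736.
p = a·p₁ + b·p₂ ≈ (0.424, 0.156, 0.892); φ = arcsin(p_z) ≈ 63.13°, λ = atan2(p_y, p_x) ≈ 20.17°.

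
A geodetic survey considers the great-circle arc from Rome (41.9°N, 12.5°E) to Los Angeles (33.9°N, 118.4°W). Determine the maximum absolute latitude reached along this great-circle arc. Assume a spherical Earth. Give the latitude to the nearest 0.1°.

≈ 62.1°N

The great circle lies in the plane with unit normal n̂ = (p₁ × p₂)/|p₁ × p₂|.
Here n̂_z ≈ -0.467; the vertex latitude is φ_max = arccos|n̂_z| ≈ 62.1°.
Check via Clairaut: cos φ_max = |cos φ₁| · sin C = cos(41.9°)·sin(38.9°) ≈ 0.467, again giving ≈ 62.1°.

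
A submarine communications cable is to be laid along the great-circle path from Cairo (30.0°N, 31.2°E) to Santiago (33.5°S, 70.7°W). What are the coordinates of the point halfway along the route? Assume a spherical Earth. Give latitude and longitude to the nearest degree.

From cos δ = sin φ₁ sin φ₂ + cos φ₁ cos φ₂ cos Δλ, the central angle is δ ≈ 2.010 rad (115.1°).
Interpolate at f = 1/2 with slerp weights a = sin((1−f)δ)/sin δ ≈ 0.932, b = sin(fδ)/sin δ ≈ 0.932.
p = a·p₁ + b·p₂ ≈ (0.948, -0.316, -0.048); φ = arcsin(p_z) ≈ -2.78°, λ = atan2(p_y, p_x) ≈ -18.41°.

≈ 3°S, 18°W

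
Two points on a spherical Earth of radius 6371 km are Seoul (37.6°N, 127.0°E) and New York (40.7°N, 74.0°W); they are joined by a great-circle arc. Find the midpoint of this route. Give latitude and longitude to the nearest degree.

Convert each endpoint to a unit vector on the sphere (x = cos φ cos λ, y = cos φ sin λ, z = sin φ).
The central angle between the endpoints is δ = arccos(p₁·p₂) ≈ 1.734 rad (99.4°).
Interpolate at f = 1/2 with slerp weights a = sin((1−f)δ)/sin δ ≈ 0.773, b = sin(fδ)/sin δ ≈ 0.773.
p = a·p₁ + b·p₂ ≈ (-0.207, -0.074, 0.976); φ = arcsin(p_z) ≈ 77.30°, λ = atan2(p_y, p_x) ≈ -160.28°.

≈ 77°N, 160°W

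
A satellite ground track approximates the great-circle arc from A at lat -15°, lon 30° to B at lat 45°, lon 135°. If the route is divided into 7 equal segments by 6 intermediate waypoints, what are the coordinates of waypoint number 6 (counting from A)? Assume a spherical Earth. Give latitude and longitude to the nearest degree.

The haversine formula gives a central angle δ ≈ 1.939 rad (111.1°) between the endpoints.
Interpolate at f = 6/7 with slerp weights a = sin((1−f)δ)/sin δ ≈ 0.293, b = sin(fδ)/sin δ ≈ 1.067.
p = a·p₁ + b·p₂ ≈ (-0.289, 0.675, 0.679); φ = arcsin(p_z) ≈ 42.75°, λ = atan2(p_y, p_x) ≈ 113.14°.

≈ lat 43°, lon 113°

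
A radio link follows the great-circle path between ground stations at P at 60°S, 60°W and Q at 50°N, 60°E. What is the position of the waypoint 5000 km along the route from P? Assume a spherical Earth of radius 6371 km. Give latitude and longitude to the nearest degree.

Convert each endpoint to a unit vector on the sphere (x = cos φ cos λ, y = cos φ sin λ, z = sin φ).
The central angle between the endpoints is δ = arccos(p₁·p₂) ≈ 2.539 rad (145.5°). The total great-circle distance is δ·R ≈ 2.539 × 6371 ≈ 16179 km, so the target fraction is f = 5000/16179 ≈ 0.309.
Interpolate at f ≈ 0.309 with slerp weights a = sin((1−f)δ)/sin δ ≈ 1.736, b = sin(fδ)/sin δ ≈ 1.248.
p = a·p₁ + b·p₂ ≈ (0.835, -0.057, -0.547); φ = arcsin(p_z) ≈ -33.19°, λ = atan2(p_y, p_x) ≈ -3.91°.

≈ 33°S, 4°W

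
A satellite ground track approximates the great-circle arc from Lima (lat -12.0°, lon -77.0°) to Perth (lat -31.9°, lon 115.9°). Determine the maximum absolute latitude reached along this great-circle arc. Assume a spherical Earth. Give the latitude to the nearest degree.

≈ -75°

The great circle lies in the plane with unit normal n̂ = (p₁ × p₂)/|p₁ × p₂|.
Here n̂_z ≈ -0.259; the vertex latitude is φ_max = arccos|n̂_z| ≈ 75.0°.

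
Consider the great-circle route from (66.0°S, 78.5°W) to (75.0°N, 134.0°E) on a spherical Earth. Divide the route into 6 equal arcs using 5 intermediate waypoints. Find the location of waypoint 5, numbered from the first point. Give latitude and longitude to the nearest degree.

≈ (65°N, 143°W)

From cos δ = sin φ₁ sin φ₂ + cos φ₁ cos φ₂ cos Δλ, the central angle is δ ≈ 2.901 rad (166.2°).
Interpolate at f = 5/6 with slerp weights a = sin((1−f)δ)/sin δ ≈ 1.951, b = sin(fδ)/sin δ ≈ 2.780.
p = a·p₁ + b·p₂ ≈ (-0.342, -0.260, 0.903); φ = arcsin(p_z) ≈ 64.57°, λ = atan2(p_y, p_x) ≈ -142.73°.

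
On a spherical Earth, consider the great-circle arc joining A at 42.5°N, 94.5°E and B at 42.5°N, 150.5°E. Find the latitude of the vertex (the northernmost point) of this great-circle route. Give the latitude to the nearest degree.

The great circle lies in the plane with unit normal n̂ = (p₁ × p₂)/|p₁ × p₂|.
Here n̂_z ≈ +0.694; the vertex latitude is φ_max = arccos|n̂_z| ≈ 46.1°.
Check via Clairaut: cos φ_max = |cos φ₁| · sin C = cos(42.5°)·sin(70.2°) ≈ 0.694, again giving ≈ 46.1°.

≈ 46°N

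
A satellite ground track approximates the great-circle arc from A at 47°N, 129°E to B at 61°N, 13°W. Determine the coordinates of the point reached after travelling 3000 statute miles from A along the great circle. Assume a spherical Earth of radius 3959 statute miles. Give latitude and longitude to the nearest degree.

Convert each endpoint to a unit vector on the sphere (x = cos φ cos λ, y = cos φ sin λ, z = sin φ).
The central angle between the endpoints is δ = arccos(p₁·p₂) ≈ 1.182 rad (67.7°). The total great-circle distance is δ·R ≈ 1.182 × 3959 ≈ 4679 mi, so the target fraction is f = 3000/4679 ≈ 0.641.
Interpolate at f ≈ 0.641 with slerp weights a = sin((1−f)δ)/sin δ ≈ 0.445, b = sin(fδ)/sin δ ≈ 0.743.
p = a·p₁ + b·p₂ ≈ (0.160, 0.155, 0.975); φ = arcsin(p_z) ≈ 77.14°, λ = atan2(p_y, p_x) ≈ 44.05°.

≈ 77°N, 44°E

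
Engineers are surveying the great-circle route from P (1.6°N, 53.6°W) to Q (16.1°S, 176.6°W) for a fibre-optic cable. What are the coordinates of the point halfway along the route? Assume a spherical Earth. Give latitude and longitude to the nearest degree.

≈ (15°S, 113°W)

From cos δ = sin φ₁ sin φ₂ + cos φ₁ cos φ₂ cos Δλ, the central angle is δ ≈ 2.130 rad (122.1°).
Interpolate at f = 1/2 with slerp weights a = sin((1−f)δ)/sin δ ≈ 1.032, b = sin(fδ)/sin δ ≈ 1.032.
p = a·p₁ + b·p₂ ≈ (-0.378, -0.889, -0.257); φ = arcsin(p_z) ≈ -14.92°, λ = atan2(p_y, p_x) ≈ -113.01°.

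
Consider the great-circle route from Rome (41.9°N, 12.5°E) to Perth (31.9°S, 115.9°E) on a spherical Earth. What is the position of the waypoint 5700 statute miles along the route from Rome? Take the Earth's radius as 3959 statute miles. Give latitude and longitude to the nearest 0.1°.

≈ 7.8°S, 85.0°E

The haversine formula gives a central angle δ ≈ 2.094 rad (120.0°) between the endpoints. The total great-circle distance is δ·R ≈ 2.094 × 3959 ≈ 8289 mi, so the target fraction is f = 5700/8289 ≈ 0.688.
Interpolate at f ≈ 0.688 with slerp weights a = sin((1−f)δ)/sin δ ≈ 0.702, b = sin(fδ)/sin δ ≈ 1.144.
p = a·p₁ + b·p₂ ≈ (0.086, 0.987, -0.136); φ = arcsin(p_z) ≈ -7.81°, λ = atan2(p_y, p_x) ≈ 85.03°.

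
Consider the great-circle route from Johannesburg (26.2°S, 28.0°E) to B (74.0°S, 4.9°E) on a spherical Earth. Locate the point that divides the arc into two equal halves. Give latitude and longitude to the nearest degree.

The haversine formula gives a central angle δ ≈ 0.861 rad (49.3°) between the endpoints.
Interpolate at f = 1/2 with slerp weights a = sin((1−f)δ)/sin δ ≈ 0.550, b = sin(fδ)/sin δ ≈ 0.550.
p = a·p₁ + b·p₂ ≈ (0.587, 0.245, -0.772); φ = arcsin(p_z) ≈ -50.51°, λ = atan2(p_y, p_x) ≈ 22.63°.

≈ (51°S, 23°E)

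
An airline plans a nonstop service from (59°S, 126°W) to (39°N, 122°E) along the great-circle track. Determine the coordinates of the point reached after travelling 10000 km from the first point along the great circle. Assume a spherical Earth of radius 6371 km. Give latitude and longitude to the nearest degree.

≈ (3°N, 149°E)

Write both endpoints as unit vectors p₁, p₂ with components (cos φ cos λ, cos φ sin λ, sin φ).
The central angle between the endpoints is δ = arccos(p₁·p₂) ≈ 2.331 rad (133.6°). The total great-circle distance is δ·R ≈ 2.331 × 6371 ≈ 14853 km, so the target fraction is f = 10000/14853 ≈ 0.673.
Interpolate at f ≈ 0.673 with slerp weights a = sin((1−f)δ)/sin δ ≈ 0.953, b = sin(fδ)/sin δ ≈ 1.380.
p = a·p₁ + b·p₂ ≈ (-0.857, 0.513, 0.052); φ = arcsin(p_z) ≈ 2.98°, λ = atan2(p_y, p_x) ≈ 149.10°.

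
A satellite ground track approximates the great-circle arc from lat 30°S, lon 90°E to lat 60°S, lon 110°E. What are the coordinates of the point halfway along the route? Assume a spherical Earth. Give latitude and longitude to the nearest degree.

Convert each endpoint to a unit vector on the sphere (x = cos φ cos λ, y = cos φ sin λ, z = sin φ).
The central angle between the endpoints is δ = arccos(p₁·p₂) ≈ 0.574 rad (32.9°).
Interpolate at f = 1/2 with slerp weights a = sin((1−f)δ)/sin δ ≈ 0.521, b = sin(fδ)/sin δ ≈ 0.521.
p = a·p₁ + b·p₂ ≈ (-0.089, 0.696, -0.712); φ = arcsin(p_z) ≈ -45.41°, λ = atan2(p_y, p_x) ≈ 97.29°.

≈ lat 45°S, lon 97°E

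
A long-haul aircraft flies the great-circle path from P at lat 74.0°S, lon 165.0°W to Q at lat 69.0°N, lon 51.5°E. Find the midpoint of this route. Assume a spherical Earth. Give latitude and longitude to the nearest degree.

≈ lat 7°S, lon 102°E

Write both endpoints as unit vectors p₁, p₂ with components (cos φ cos λ, cos φ sin λ, sin φ).
The central angle between the endpoints is δ = arccos(p₁·p₂) ≈ 2.926 rad (167.6°).
Interpolate at f = 1/2 with slerp weights a = sin((1−f)δ)/sin δ ≈ 4.644, b = sin(fδ)/sin δ ≈ 4.644.
p = a·p₁ + b·p₂ ≈ (-0.200, 0.971, -0.129); φ = arcsin(p_z) ≈ -7.39°, λ = atan2(p_y, p_x) ≈ 101.66°.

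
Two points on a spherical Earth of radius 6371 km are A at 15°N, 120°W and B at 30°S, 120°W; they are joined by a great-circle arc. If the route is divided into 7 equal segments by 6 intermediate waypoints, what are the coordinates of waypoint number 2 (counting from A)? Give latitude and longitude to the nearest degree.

≈ 2°N, 120°W

Write both endpoints as unit vectors p₁, p₂ with components (cos φ cos λ, cos φ sin λ, sin φ).
The central angle between the endpoints is δ = arccos(p₁·p₂) ≈ 0.785 rad (45.0°).
Interpolate at f = 2/7 with slerp weights a = sin((1−f)δ)/sin δ ≈ 0.752, b = sin(fδ)/sin δ ≈ 0.315.
p = a·p₁ + b·p₂ ≈ (-0.500, -0.865, 0.037); φ = arcsin(p_z) ≈ 2.14°, λ = atan2(p_y, p_x) ≈ -120.00°.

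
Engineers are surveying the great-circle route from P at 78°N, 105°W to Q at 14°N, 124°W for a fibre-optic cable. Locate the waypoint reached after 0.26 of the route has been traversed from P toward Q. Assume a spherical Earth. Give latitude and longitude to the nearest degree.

From cos δ = sin φ₁ sin φ₂ + cos φ₁ cos φ₂ cos Δλ, the central angle is δ ≈ 1.129 rad (64.7°).
Interpolate at f = 0.26 with slerp weights a = sin((1−f)δ)/sin δ ≈ 0.820, b = sin(fδ)/sin δ ≈ 0.320.
p = a·p₁ + b·p₂ ≈ (-0.218, -0.422, 0.880); φ = arcsin(p_z) ≈ 61.63°, λ = atan2(p_y, p_x) ≈ -117.29°.

≈ 62°N, 117°W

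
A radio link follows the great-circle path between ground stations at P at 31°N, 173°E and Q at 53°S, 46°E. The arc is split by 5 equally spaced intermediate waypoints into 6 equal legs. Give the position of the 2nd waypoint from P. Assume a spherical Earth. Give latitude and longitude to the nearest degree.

Convert each endpoint to a unit vector on the sphere (x = cos φ cos λ, y = cos φ sin λ, z = sin φ).
The central angle between the endpoints is δ = arccos(p₁·p₂) ≈ 2.377 rad (136.2°).
Interpolate at f = 2/6 with slerp weights a = sin((1−f)δ)/sin δ ≈ 1.445, b = sin(fδ)/sin δ ≈ 1.029.
p = a·p₁ + b·p₂ ≈ (-0.799, 0.596, -0.078); φ = arcsin(p_z) ≈ -4.45°, λ = atan2(p_y, p_x) ≈ 143.27°.

≈ 4°S, 143°E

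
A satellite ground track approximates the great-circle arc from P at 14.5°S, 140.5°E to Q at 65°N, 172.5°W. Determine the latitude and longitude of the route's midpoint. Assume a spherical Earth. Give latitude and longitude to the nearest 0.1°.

≈ 26.9°N, 154.3°E

From cos δ = sin φ₁ sin φ₂ + cos φ₁ cos φ₂ cos Δλ, the central angle is δ ≈ 1.519 rad (87.0°).
Interpolate at f = 1/2 with slerp weights a = sin((1−f)δ)/sin δ ≈ 0.689, b = sin(fδ)/sin δ ≈ 0.689.
p = a·p₁ + b·p₂ ≈ (-0.804, 0.386, 0.452); φ = arcsin(p_z) ≈ 26.88°, λ = atan2(p_y, p_x) ≈ 154.32°.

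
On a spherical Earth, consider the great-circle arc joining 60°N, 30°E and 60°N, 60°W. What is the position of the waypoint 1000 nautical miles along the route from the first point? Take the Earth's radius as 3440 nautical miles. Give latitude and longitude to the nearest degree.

From cos δ = sin φ₁ sin φ₂ + cos φ₁ cos φ₂ cos Δλ, the central angle is δ ≈ 0.723 rad (41.4°). The total great-circle distance is δ·R ≈ 0.723 × 3440 ≈ 2486 nmi, so the target fraction is f = 1000/2486 ≈ 0.402.
Interpolate at f ≈ 0.402 with slerp weights a = sin((1−f)δ)/sin δ ≈ 0.633, b = sin(fδ)/sin δ ≈ 0.433.
p = a·p₁ + b·p₂ ≈ (0.382, -0.029, 0.924); φ = arcsin(p_z) ≈ 67.44°, λ = atan2(p_y, p_x) ≈ -4.39°.

≈ 67°N, 4°W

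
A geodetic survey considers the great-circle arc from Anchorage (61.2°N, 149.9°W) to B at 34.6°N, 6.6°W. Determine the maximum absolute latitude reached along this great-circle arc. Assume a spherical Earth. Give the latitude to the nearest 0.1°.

The great circle lies in the plane with unit normal n̂ = (p₁ × p₂)/|p₁ × p₂|.
Here n̂_z ≈ +0.241; the vertex latitude is φ_max = arccos|n̂_z| ≈ 76.1°.

≈ 76.1°N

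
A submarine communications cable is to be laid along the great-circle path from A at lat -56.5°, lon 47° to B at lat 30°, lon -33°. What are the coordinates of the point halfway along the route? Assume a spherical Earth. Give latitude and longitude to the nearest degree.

The haversine formula gives a central angle δ ≈ 1.911 rad (109.5°) between the endpoints.
Interpolate at f = 1/2 with slerp weights a = sin((1−f)δ)/sin δ ≈ 0.866, b = sin(fδ)/sin δ ≈ 0.866.
p = a·p₁ + b·p₂ ≈ (0.955, -0.059, -0.289); φ = arcsin(p_z) ≈ -16.82°, λ = atan2(p_y, p_x) ≈ -3.53°.

≈ lat -17°, lon -4°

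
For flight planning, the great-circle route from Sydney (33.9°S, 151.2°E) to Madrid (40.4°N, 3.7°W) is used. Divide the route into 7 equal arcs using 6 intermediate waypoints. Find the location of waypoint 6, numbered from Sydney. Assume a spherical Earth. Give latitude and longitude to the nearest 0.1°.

Write both endpoints as unit vectors p₁, p₂ with components (cos φ cos λ, cos φ sin λ, sin φ).
The central angle between the endpoints is δ = arccos(p₁·p₂) ≈ 2.776 rad (159.0°).
Interpolate at f = 6/7 with slerp weights a = sin((1−f)δ)/sin δ ≈ 1.080, b = sin(fδ)/sin δ ≈ 1.931.
p = a·p₁ + b·p₂ ≈ (0.682, 0.337, 0.649); φ = arcsin(p_z) ≈ 40.48°, λ = atan2(p_y, p_x) ≈ 26.30°.

≈ 40.5°N, 26.3°E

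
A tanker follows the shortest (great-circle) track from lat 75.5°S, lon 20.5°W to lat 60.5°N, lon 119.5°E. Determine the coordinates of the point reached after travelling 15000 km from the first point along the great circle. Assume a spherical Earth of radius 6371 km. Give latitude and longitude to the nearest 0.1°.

≈ lat 37.5°N, lon 105.5°E

Write both endpoints as unit vectors p₁, p₂ with components (cos φ cos λ, cos φ sin λ, sin φ).
The central angle between the endpoints is δ = arccos(p₁·p₂) ≈ 2.785 rad (159.6°). The total great-circle distance is δ·R ≈ 2.785 × 6371 ≈ 17743 km, so the target fraction is f = 15000/17743 ≈ 0.845.
Interpolate at f ≈ 0.845 with slerp weights a = sin((1−f)δ)/sin δ ≈ 1.196, b = sin(fδ)/sin δ ≈ 2.029.
p = a·p₁ + b·p₂ ≈ (-0.212, 0.765, 0.609); φ = arcsin(p_z) ≈ 37.48°, λ = atan2(p_y, p_x) ≈ 105.47°.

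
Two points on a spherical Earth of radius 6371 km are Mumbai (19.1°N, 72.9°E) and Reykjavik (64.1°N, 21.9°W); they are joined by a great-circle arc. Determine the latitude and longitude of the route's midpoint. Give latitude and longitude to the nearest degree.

≈ (51°N, 47°E)

Write both endpoints as unit vectors p₁, p₂ with components (cos φ cos λ, cos φ sin λ, sin φ).
The central angle between the endpoints is δ = arccos(p₁·p₂) ≈ 1.308 rad (74.9°).
Interpolate at f = 1/2 with slerp weights a = sin((1−f)δ)/sin δ ≈ 0.630, b = sin(fδ)/sin δ ≈ 0.630.
p = a·p₁ + b·p₂ ≈ (0.430, 0.466, 0.773); φ = arcsin(p_z) ≈ 50.61°, λ = atan2(p_y, p_x) ≈ 47.30°.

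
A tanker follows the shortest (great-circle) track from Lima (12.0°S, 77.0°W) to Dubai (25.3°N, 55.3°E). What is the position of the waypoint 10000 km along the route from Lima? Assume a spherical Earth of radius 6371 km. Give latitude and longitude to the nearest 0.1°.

Write both endpoints as unit vectors p₁, p₂ with components (cos φ cos λ, cos φ sin λ, sin φ).
The central angle between the endpoints is δ = arccos(p₁·p₂) ≈ 2.324 rad (133.2°). The total great-circle distance is δ·R ≈ 2.324 × 6371 ≈ 14807 km, so the target fraction is f = 10000/14807 ≈ 0.675.
Interpolate at f ≈ 0.675 with slerp weights a = sin((1−f)δ)/sin δ ≈ 0.939, b = sin(fδ)/sin δ ≈ 1.371.
p = a·p₁ + b·p₂ ≈ (0.912, 0.124, 0.391); φ = arcsin(p_z) ≈ 22.99°, λ = atan2(p_y, p_x) ≈ 7.75°.

≈ 23.0°N, 7.7°E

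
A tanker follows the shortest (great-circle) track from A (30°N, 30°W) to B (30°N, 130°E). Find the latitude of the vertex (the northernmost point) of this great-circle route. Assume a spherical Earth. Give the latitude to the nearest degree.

The great circle lies in the plane with unit normal n̂ = (p₁ × p₂)/|p₁ × p₂|.
Here n̂_z ≈ +0.288; the vertex latitude is φ_max = arccos|n̂_z| ≈ 73.3°.
Check via Clairaut: cos φ_max = |cos φ₁| · sin C = cos(30.0°)·sin(19.4°) ≈ 0.288, again giving ≈ 73.3°.

≈ 73°N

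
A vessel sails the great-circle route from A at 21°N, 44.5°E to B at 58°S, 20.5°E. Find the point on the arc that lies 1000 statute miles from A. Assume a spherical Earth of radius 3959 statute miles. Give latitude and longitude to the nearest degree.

Convert each endpoint to a unit vector on the sphere (x = cos φ cos λ, y = cos φ sin λ, z = sin φ).
The central angle between the endpoints is δ = arccos(p₁·p₂) ≈ 1.422 rad (81.5°). The total great-circle distance is δ·R ≈ 1.422 × 3959 ≈ 5631 mi, so the target fraction is f = 1000/5631 ≈ 0.178.
Interpolate at f ≈ 0.178 with slerp weights a = sin((1−f)δ)/sin δ ≈ 0.931, b = sin(fδ)/sin δ ≈ 0.253.
p = a·p₁ + b·p₂ ≈ (0.745, 0.656, 0.119); φ = arcsin(p_z) ≈ 6.85°, λ = atan2(p_y, p_x) ≈ 41.36°.

≈ 7°N, 41°E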